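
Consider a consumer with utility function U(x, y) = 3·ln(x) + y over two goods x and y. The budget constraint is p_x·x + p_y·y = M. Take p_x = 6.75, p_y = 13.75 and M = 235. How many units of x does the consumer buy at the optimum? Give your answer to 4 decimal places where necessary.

x* = 6.1111

Set MRS = p_x/p_y: (3/x)/1 = p_x/p_y.
So x*(p_x,p_y) = 3·p_y/p_x, independent of income; and y* = (M − 3·p_y)/p_y.
At the given prices: x* = 3·13.75/6.75 = 6.1111.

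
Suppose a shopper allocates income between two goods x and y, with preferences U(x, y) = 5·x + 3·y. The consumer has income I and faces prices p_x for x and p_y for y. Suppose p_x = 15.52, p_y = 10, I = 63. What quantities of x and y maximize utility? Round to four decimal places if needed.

x* = 4.0593, y* = 0

Perfect substitutes: compare marginal utility per dollar. 5/p_x vs 3/p_y → 0.3222 vs 0.3.
x gives more utility per dollar, so spend all income on x: x* = I/p_x, y* = 0.
Numerically: x* = 4.0593, y* = 0.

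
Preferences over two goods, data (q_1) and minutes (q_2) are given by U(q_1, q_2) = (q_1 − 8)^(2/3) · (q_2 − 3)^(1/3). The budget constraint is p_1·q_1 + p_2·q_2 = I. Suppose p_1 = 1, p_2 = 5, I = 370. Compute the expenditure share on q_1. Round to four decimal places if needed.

After buying the subsistence bundle (8, 3), a share 2/3 of the remaining income goes to q_1: q_1* = 8 + 2/3·(I − 8p_1 − 3p_2)/p_1.
Discretionary income = 370 − 8·1 − 3·5 = 347; q_1* = 8 + 2/3·347/1 = 239.3333; q_2* = 3 + 1/3·347/5 = 26.1333.
Expenditure on q_1: 1·239.3333 = 239.3333; share = 0.6468.

share on q_1 = 0.6468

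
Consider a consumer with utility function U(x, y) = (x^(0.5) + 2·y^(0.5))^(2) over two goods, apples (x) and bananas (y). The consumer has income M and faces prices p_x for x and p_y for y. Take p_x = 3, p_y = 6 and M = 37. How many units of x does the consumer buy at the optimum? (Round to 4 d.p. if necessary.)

MU_x ∝ x^(-0.5), MU_y ∝ 2·y^(-0.5), so MRS = (1/2)·(y/x)^(0.5) = p_x/p_y.
Hence y/x = (2·p_x/p_y)^(1/(0.5)), i.e. raised to the 2 power.
With the ratio pinned down, the budget gives x* = M/(p_x + p_y·(y/x)) and y* = (y/x)·x*.
Numerically y/x = 1, so x* = 37/(3 + 6·1) = 4.1111.

x* = 4.1111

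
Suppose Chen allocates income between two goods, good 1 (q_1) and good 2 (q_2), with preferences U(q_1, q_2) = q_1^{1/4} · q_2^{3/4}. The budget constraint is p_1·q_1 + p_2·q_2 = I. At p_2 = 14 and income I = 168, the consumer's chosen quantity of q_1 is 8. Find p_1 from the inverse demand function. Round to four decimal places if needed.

Tangency: MRS = (1/3)·q_2/q_1 = p_1/p_2.
So 0.25·p_2·q_2 = 0.75·p_1·q_1; combined with the budget, a share 0.25 of income goes to q_1.
Demand: q_1*(p_1,p_2,I) = 0.25·I/p_1 and q_2* = 0.75·I/p_2.
Set q_1* = 8 in the demand function and solve for p_1: p_1 = 5.25.

p_1 = 5.25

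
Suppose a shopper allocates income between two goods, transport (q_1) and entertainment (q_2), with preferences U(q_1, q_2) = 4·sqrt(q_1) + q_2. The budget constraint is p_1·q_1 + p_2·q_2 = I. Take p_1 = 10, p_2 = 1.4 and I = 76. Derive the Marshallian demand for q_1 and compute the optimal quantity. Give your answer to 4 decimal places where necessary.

q_1* = 0.0784

Utility is quasi-linear in q_2; the FOC for q_1 is 2/√q_1 = p_1/p_2.
Thus q_1* = (2·p_2/p_1)² — independent of I — with the rest of income spent on q_2.
Plugging in: q_1* = (2·1.4/10)² = 0.0784.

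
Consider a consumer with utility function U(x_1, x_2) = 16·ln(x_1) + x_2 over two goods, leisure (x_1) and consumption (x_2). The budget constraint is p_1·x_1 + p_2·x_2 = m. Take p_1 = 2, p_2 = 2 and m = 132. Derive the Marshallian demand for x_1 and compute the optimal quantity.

x_1* = 16

So x_1*(p_1,p_2) = 16·p_2/p_1, independent of income; and x_2* = (m − 16·p_2)/p_2.
At the given prices: x_1* = 16·2/2 = 16.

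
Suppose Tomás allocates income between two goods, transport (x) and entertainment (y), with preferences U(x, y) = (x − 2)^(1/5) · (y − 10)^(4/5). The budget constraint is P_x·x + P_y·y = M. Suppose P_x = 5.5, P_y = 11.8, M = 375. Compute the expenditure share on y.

This is Cobb-Douglas in (x−2, y−10): tangency gives 0.2·P_y·(y−10) = 0.8·P_x·(x−2).
After buying the subsistence bundle (2, 10), a share 0.2 of the remaining income goes to x: x* = 2 + 0.2·(M − 2P_x − 10P_y)/P_x.
Discretionary income = 375 − 2·5.5 − 10·11.8 = 246; x* = 2 + 0.2·246/5.5 = 10.9455; y* = 10 + 0.8·246/11.8 = 26.678.
Expenditure on y: 11.8·26.678 = 314.8; share = 0.8395.

share on y = 0.8395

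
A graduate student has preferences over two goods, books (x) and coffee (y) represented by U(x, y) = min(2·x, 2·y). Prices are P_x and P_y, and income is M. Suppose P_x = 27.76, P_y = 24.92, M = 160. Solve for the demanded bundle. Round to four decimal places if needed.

With perfect complements, no substitution: consume in ratio x:y = 2:2.
Budget: P_x·x + P_y·x = M, so (2·P_x + 2·P_y)·x = 2·M.
Demand: x*(P_x,P_y,M) = 2·M/(2·P_x + 2·P_y), y* = 2·M/(2·P_x + 2·P_y).
Here 2·27.76 + 2·24.92 = 105.36, giving x* = 3.0372 and y* = 3.0372.

x* = 3.0372, y* = 3.0372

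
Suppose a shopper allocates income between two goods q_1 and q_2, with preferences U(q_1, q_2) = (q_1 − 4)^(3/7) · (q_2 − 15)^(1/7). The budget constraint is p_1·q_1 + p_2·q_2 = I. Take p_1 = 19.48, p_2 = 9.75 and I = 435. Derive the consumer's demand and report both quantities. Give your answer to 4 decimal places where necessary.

q_1* = 12.1172, q_2* = 20.4059

This is Cobb-Douglas in (q_1−4, q_2−15): tangency gives 3/7·p_2·(q_2−15) = 1/7·p_1·(q_1−4).
After buying the subsistence bundle (4, 15), a share 0.75 of the remaining income goes to q_1: q_1* = 4 + 0.75·(I − 4p_1 − 15p_2)/p_1.
Discretionary income = 435 − 4·19.48 − 15·9.75 = 210.83; q_1* = 4 + 0.75·210.83/19.48 = 12.1172; q_2* = 15 + 0.25·210.83/9.75 = 20.4059.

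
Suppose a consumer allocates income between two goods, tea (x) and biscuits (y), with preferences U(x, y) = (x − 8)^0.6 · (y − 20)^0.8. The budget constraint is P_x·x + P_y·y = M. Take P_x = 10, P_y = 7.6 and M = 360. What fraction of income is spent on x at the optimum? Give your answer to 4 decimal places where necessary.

MRS = (3/4)·(y−20)/(x−8). Tangency with P_x/P_y gives y−20 = (4/3)·(P_x/P_y)·(x−8).
After buying the subsistence bundle (8, 20), a share 3/7 of the remaining income goes to x: x* = 8 + 3/7·(M − 8P_x − 20P_y)/P_x.
Discretionary income = 360 − 8·10 − 20·7.6 = 128; x* = 8 + 3/7·128/10 = 13.4857; y* = 20 + 4/7·128/7.6 = 29.6241.
Expenditure on x: 10·13.4857 = 134.8571; share = 0.3746.

share on x = 0.3746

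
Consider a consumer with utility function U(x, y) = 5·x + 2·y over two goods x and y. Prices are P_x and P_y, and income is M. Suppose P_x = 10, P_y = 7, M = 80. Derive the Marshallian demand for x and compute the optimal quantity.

Linear utility — the consumer picks whichever good has higher MU/price: 5/10 = 0.5 vs 2/7 = 0.2857.
x gives more utility per dollar, so spend all income on x: x* = M/P_x, y* = 0.
Numerically: x* = 8, y* = 0.

x* = 8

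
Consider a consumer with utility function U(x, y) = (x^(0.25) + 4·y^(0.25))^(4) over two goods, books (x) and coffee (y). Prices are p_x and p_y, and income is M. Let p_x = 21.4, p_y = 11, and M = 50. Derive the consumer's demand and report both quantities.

x* = 0.2617, y* = 4.0363

MU_x ∝ x^(-0.75), MU_y ∝ 4·y^(-0.75), so MRS = (1/4)·(y/x)^(0.75) = p_x/p_y.
Solve for the ratio: y/x = [4·p_x/p_y]^(4/3).
With the ratio pinned down, the budget gives x* = M/(p_x + p_y·(y/x)) and y* = (y/x)·x*.
Numerically y/x = 15.420843, so x* = 50/(21.4 + 11·15.420843) = 0.2617 and y* = 15.420843·0.2617 = 4.0363.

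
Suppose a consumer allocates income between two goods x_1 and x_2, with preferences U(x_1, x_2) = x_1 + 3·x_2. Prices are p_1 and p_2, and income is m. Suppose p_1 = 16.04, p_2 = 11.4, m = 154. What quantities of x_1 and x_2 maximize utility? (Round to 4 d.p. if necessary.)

Perfect substitutes: compare marginal utility per dollar. 1/p_1 vs 3/p_2 → 0.0623 vs 0.2632.
x_2 gives more utility per dollar, so spend all income on x_2: x_2* = m/p_2, x_1* = 0.
Numerically: x_1* = 0, x_2* = 13.5088.

x_1* = 0, x_2* = 13.5088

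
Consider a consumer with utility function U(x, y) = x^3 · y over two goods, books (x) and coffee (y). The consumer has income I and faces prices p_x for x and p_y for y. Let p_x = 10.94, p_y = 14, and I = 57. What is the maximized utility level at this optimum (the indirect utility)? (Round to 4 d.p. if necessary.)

V = 60.7356

The MRS is 3·y/x. Set MRS = p_x/p_y.
So 3·p_y·y = p_x·x; combined with the budget, a share 0.75 of income goes to x.
Demand: x*(p_x,p_y,I) = 0.75·I/p_x and y* = 0.25·I/p_y.
At p_x=10.94, p_y=14, I=57: x* = 0.75·57/10.94 = 3.9077, y* = 1.0179.
Utility at the optimum: U(3.9077, 1.0179) = 60.7356.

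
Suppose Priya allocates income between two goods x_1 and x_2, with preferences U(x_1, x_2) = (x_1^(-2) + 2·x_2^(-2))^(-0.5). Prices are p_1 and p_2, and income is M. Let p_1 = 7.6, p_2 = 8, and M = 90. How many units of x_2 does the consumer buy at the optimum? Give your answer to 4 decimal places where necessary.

x_2* = 6.3667

MU_x_1 ∝ x_1^(-3), MU_x_2 ∝ 2·x_2^(-3), so MRS = (1/2)·(x_2/x_1)^(3) = p_1/p_2.
Solve for the ratio: x_2/x_1 = [2·p_1/p_2]^(1/3).
Substitute x_2 = (x_2/x_1)·x_1 into the budget: x_1* = M/(p_1 + p_2·(x_2/x_1)).
Numerically x_2/x_1 = 1.238562, so x_1* = 90/(7.6 + 8·1.238562) = 5.1404 and x_2* = 1.238562·5.1404 = 6.3667.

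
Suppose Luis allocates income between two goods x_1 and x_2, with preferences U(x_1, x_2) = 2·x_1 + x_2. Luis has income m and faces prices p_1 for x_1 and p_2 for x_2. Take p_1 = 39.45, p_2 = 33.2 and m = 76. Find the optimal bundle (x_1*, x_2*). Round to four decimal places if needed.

Linear utility — the consumer picks whichever good has higher MU/price: 2/39.45 = 0.0507 vs 1/33.2 = 0.0301.
x_1 gives more utility per dollar, so spend all income on x_1: x_1* = m/p_1, x_2* = 0.
Numerically: x_1* = 1.9265, x_2* = 0.

x_1* = 1.9265, x_2* = 0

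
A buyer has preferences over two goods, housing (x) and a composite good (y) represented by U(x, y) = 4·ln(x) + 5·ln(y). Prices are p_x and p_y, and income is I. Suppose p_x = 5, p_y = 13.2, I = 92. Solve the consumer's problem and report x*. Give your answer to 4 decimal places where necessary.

Tangency: MRS = (4/5)·y/x = p_x/p_y.
So 4·p_y·y = 5·p_x·x; combined with the budget, a share 4/9 of income goes to x.
Demand: x*(p_x,p_y,I) = 4/9·I/p_x and y* = 5/9·I/p_y.
At p_x=5, p_y=13.2, I=92: x* = 4/9·92/5 = 8.1778.

x* = 8.1778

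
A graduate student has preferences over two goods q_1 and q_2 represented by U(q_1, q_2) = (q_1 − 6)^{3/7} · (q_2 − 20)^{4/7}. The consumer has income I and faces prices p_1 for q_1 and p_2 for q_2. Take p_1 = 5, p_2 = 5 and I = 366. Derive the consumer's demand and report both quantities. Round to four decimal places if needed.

q_1* = 26.2286, q_2* = 46.9714

Let q_1' = q_1−6, q_2' = q_2−20. MRS = (3/4)·q_2'/q_1' = p_1/p_2.
After buying the subsistence bundle (6, 20), a share 3/7 of the remaining income goes to q_1: q_1* = 6 + 3/7·(I − 6p_1 − 20p_2)/p_1.
Discretionary income = 366 − 6·5 − 20·5 = 236; q_1* = 6 + 3/7·236/5 = 26.2286; q_2* = 20 + 4/7·236/5 = 46.9714.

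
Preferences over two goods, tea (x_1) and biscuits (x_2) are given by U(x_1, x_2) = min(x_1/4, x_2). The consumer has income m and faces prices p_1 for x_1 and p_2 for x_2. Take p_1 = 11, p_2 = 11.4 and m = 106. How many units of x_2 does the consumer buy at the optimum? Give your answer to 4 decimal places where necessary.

x_2* = 1.9134

Demand: x_1*(p_1,p_2,m) = 4·m/(4·p_1 + p_2), x_2* = m/(4·p_1 + p_2).
Here 4·11 + 11.4 = 55.4, giving x_2* = 1.9134.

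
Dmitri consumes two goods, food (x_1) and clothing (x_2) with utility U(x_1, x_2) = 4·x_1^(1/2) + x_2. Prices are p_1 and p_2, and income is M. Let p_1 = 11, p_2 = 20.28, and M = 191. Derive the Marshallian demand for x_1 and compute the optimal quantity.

Set MRS = p_1/p_2: 2·x_1^(−1/2) = p_1/p_2.
Solve: √x_1 = 2·p_2/p_1, so x_1*(p_1,p_2) = (2·p_2/p_1)², and x_2* = (M − p_1·x_1*)/p_2.
Plugging in: x_1* = (2·20.28/11)² = 13.596.

x_1* = 13.596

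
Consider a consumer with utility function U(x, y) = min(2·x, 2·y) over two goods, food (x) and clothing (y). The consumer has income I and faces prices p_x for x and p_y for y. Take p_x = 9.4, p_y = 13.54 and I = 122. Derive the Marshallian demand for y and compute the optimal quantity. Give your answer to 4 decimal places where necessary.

Demand: x*(p_x,p_y,I) = 2·I/(2·p_x + 2·p_y), y* = 2·I/(2·p_x + 2·p_y).
Here 2·9.4 + 2·13.54 = 45.88, giving y* = 5.3182.

y* = 5.3182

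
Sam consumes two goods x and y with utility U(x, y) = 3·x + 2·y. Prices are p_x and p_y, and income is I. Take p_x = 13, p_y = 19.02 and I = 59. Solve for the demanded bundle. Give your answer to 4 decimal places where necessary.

Perfect substitutes: compare marginal utility per dollar. 3/p_x vs 2/p_y → 0.2308 vs 0.1052.
x gives more utility per dollar, so spend all income on x: x* = I/p_x, y* = 0.
Numerically: x* = 4.5385, y* = 0.

x* = 4.5385, y* = 0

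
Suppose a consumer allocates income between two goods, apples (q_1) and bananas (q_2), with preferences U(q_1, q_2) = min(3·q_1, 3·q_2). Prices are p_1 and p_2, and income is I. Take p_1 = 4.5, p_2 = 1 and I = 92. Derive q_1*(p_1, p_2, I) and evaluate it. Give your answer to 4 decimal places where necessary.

q_1* = 16.7273

With perfect complements, no substitution: consume in ratio q_1:q_2 = 3:3.
Budget: p_1·q_1 + p_2·q_1 = I, so (3·p_1 + 3·p_2)·q_1 = 3·I.
Demand: q_1*(p_1,p_2,I) = 3·I/(3·p_1 + 3·p_2), q_2* = 3·I/(3·p_1 + 3·p_2).
Here 3·4.5 + 3·1 = 16.5, giving q_1* = 16.7273.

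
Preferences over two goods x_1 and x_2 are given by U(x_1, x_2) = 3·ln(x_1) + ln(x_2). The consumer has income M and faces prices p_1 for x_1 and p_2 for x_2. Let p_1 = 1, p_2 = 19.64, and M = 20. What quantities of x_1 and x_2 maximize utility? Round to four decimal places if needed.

The MRS is 3·x_2/x_1. Set MRS = p_1/p_2.
So 3·p_2·x_2 = p_1·x_1; combined with the budget, a share 0.75 of income goes to x_1.
Demand: x_1*(p_1,p_2,M) = 0.75·M/p_1 and x_2* = 0.25·M/p_2.
At p_1=1, p_2=19.64, M=20: x_1* = 0.75·20/1 = 15, x_2* = 0.2546.

x_1* = 15, x_2* = 0.2546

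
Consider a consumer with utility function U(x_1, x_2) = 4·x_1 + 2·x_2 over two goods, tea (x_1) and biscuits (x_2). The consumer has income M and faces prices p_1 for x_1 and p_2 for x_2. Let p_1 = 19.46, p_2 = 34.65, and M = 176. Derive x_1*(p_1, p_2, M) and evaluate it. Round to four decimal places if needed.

Perfect substitutes: compare marginal utility per dollar. 4/p_1 vs 2/p_2 → 0.2055 vs 0.0577.
x_1 gives more utility per dollar, so spend all income on x_1: x_1* = M/p_1, x_2* = 0.
Numerically: x_1* = 9.0442, x_2* = 0.

x_1* = 9.0442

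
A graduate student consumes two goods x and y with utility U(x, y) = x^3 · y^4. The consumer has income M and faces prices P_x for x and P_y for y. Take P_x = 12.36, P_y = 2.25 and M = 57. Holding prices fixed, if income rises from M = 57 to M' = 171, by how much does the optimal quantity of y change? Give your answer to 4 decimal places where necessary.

Demand: x*(P_x,P_y,M) = 3/7·M/P_x and y* = 4/7·M/P_y.
At P_x=12.36, P_y=2.25, M=57: y* = 4/7·57/2.25 = 14.4762.
At M' = 171: y* = 43.4286. Change: 43.4286 − 14.4762 = 28.9524.

Δy* = 28.9524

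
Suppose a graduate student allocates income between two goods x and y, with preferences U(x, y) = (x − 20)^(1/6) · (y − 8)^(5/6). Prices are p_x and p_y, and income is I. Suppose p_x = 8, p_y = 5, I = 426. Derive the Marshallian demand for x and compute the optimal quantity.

x* = 24.7083

MRS = (1/5)·(y−8)/(x−20). Tangency with p_x/p_y gives y−8 = 5·(p_x/p_y)·(x−20).
Substituting into the budget: x* = 20 + 1/6·(I − 20·p_x − 8·p_y)/p_x, and y* = 8 + 5/6·(…)/p_y.
Discretionary income = 426 − 20·8 − 8·5 = 226; x* = 20 + 1/6·226/8 = 24.7083.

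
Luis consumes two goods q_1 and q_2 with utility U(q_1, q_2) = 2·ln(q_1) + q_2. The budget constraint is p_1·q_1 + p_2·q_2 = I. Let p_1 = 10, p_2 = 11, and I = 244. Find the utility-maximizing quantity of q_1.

MU_q_1 = 2/q_1, MU_q_2 = 1. Tangency: 2/q_1 = p_1/p_2.
So q_1*(p_1,p_2) = 2·p_2/p_1, independent of income; and q_2* = (I − 2·p_2)/p_2.
At the given prices: q_1* = 2·11/10 = 2.2.

q_1* = 2.2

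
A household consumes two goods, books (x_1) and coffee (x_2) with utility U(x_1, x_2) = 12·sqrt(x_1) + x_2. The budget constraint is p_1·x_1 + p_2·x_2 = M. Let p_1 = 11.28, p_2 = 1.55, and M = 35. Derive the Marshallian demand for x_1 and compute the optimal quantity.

MU_x_1 = 6/√x_1, MU_x_2 = 1. Tangency: 6/√x_1 = p_1/p_2.
Solve: √x_1 = 6·p_2/p_1, so x_1*(p_1,p_2) = (6·p_2/p_1)², and x_2* = (M − p_1·x_1*)/p_2.
Plugging in: x_1* = (6·1.55/11.28)² = 0.6797.

x_1* = 0.6797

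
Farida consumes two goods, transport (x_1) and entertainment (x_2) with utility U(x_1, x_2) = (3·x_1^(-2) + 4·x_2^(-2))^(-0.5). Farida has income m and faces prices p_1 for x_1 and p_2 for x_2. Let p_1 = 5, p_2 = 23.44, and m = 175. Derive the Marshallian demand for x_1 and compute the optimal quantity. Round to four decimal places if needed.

x_1* = 8.5722

MU_x_1 ∝ 3·x_1^(-3), MU_x_2 ∝ 4·x_2^(-3), so MRS = (3/4)·(x_2/x_1)^(3) = p_1/p_2.
Solve for the ratio: x_2/x_1 = [(4/3)·p_1/p_2]^(1/3).
With the ratio pinned down, the budget gives x_1* = m/(p_1 + p_2·(x_2/x_1)) and x_2* = (x_2/x_1)·x_1*.
Numerically x_2/x_1 = 0.657633, so x_1* = 175/(5 + 23.44·0.657633) = 8.5722.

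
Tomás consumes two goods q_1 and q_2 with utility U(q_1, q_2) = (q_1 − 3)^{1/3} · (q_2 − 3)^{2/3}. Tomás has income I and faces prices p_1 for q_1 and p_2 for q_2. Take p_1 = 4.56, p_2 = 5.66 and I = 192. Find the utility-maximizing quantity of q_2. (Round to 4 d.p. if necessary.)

q_2* = 22.0035

MRS = (1/2)·(q_2−3)/(q_1−3). Tangency with p_1/p_2 gives q_2−3 = 2·(p_1/p_2)·(q_1−3).
Substituting into the budget: q_1* = 3 + 1/3·(I − 3·p_1 − 3·p_2)/p_1, and q_2* = 3 + 2/3·(…)/p_2.
Discretionary income = 192 − 3·4.56 − 3·5.66 = 161.34; q_2* = 3 + 2/3·161.34/5.66 = 22.0035.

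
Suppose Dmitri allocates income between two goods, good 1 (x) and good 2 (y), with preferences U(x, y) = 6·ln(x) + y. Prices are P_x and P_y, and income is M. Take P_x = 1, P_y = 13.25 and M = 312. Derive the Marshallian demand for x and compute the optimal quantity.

MU_x = 6/x, MU_y = 1. Tangency: 6/x = P_x/P_y.
So x*(P_x,P_y) = 6·P_y/P_x, independent of income; and y* = (M − 6·P_y)/P_y.
At the given prices: x* = 6·13.25/1 = 79.5.

x* = 79.5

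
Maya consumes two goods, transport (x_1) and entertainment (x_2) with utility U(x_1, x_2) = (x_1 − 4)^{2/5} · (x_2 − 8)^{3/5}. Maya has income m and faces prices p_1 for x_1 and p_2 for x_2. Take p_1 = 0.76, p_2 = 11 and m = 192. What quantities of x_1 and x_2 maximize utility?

x_1* = 57.1368, x_2* = 13.5069

Discretionary income = 192 − 4·0.76 − 8·11 = 100.96; x_1* = 4 + 0.4·100.96/0.76 = 57.1368; x_2* = 8 + 0.6·100.96/11 = 13.5069.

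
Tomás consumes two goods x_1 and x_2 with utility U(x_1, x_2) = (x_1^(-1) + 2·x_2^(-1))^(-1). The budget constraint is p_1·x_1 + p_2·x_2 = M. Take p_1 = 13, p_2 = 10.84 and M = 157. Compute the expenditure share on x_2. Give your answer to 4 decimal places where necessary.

From the CES first-order condition, (1/2)·(x_2/x_1)^(2) = p_1/p_2.
Hence x_2/x_1 = (2·p_1/p_2)^(1/(2)), i.e. raised to the 0.5 power.
With the ratio pinned down, the budget gives x_1* = M/(p_1 + p_2·(x_2/x_1)) and x_2* = (x_2/x_1)·x_1*.
Numerically x_2/x_1 = 1.548717, so x_1* = 157/(13 + 10.84·1.548717) = 5.2706 and x_2* = 1.548717·5.2706 = 8.1626.
Expenditure on x_2: 10.84·8.1626 = 88.4827; share = 0.5636.

share on x_2 = 0.5636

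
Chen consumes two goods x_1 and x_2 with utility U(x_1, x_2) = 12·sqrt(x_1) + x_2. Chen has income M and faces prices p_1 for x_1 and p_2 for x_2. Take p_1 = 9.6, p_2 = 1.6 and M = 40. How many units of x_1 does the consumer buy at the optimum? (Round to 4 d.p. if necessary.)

MU_x_1 = 6/√x_1, MU_x_2 = 1. Tangency: 6/√x_1 = p_1/p_2.
Thus x_1* = (6·p_2/p_1)² — independent of M — with the rest of income spent on x_2.
Plugging in: x_1* = (6·1.6/9.6)² = 1.

x_1* = 1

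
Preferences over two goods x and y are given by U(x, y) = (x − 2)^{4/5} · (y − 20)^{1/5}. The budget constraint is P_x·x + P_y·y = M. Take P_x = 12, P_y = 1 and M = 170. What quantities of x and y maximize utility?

x* = 10.4, y* = 45.2

MRS = 4·(y−20)/(x−2). Tangency with P_x/P_y gives y−20 = (1/4)·(P_x/P_y)·(x−2).
Substituting into the budget: x* = 2 + 0.8·(M − 2·P_x − 20·P_y)/P_x, and y* = 20 + 0.2·(…)/P_y.
Discretionary income = 170 − 2·12 − 20·1 = 126; x* = 2 + 0.8·126/12 = 10.4; y* = 20 + 0.2·126/1 = 45.2.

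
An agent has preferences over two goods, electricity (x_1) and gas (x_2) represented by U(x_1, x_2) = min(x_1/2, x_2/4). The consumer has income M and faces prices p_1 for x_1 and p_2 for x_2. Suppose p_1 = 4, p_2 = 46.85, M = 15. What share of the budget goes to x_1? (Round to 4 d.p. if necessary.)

share on x_1 = 0.0409

Demand: x_1*(p_1,p_2,M) = 2·M/(2·p_1 + 4·p_2), x_2* = 4·M/(2·p_1 + 4·p_2).
Here 2·4 + 4·46.85 = 195.4, giving x_1* = 0.1535 and x_2* = 0.3071.
Expenditure on x_1: 4·0.1535 = 0.6141; share = 0.0409.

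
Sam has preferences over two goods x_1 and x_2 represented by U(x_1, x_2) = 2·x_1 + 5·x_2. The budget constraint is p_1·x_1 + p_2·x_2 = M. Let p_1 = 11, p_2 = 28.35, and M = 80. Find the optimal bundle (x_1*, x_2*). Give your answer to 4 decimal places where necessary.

Linear utility — the consumer picks whichever good has higher MU/price: 2/11 = 0.1818 vs 5/28.35 = 0.1764.
x_1 gives more utility per dollar, so spend all income on x_1: x_1* = M/p_1, x_2* = 0.
Numerically: x_1* = 7.2727, x_2* = 0.

x_1* = 7.2727, x_2* = 0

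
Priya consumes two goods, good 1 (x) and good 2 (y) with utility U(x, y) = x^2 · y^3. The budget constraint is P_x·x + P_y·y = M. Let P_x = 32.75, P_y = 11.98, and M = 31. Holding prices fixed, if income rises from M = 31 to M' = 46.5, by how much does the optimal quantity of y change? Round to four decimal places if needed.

Δy* = 0.7763

Tangency: MRS = (2/3)·y/x = P_x/P_y.
So 2·P_y·y = 3·P_x·x; combined with the budget, a share 0.4 of income goes to x.
Demand: x*(P_x,P_y,M) = 0.4·M/P_x and y* = 0.6·M/P_y.
At P_x=32.75, P_y=11.98, M=31: y* = 0.6·31/11.98 = 1.5526.
At M' = 46.5: y* = 2.3289. Change: 2.3289 − 1.5526 = 0.7763.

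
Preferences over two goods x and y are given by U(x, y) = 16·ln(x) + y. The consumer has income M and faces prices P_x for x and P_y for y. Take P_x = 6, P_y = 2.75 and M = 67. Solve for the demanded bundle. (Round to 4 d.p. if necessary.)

x* = 7.3333, y* = 8.3636

Set MRS = P_x/P_y: (16/x)/1 = P_x/P_y.
So x*(P_x,P_y) = 16·P_y/P_x, independent of income; and y* = (M − 16·P_y)/P_y.
At the given prices: x* = 16·2.75/6 = 7.3333, and y* = 8.3636.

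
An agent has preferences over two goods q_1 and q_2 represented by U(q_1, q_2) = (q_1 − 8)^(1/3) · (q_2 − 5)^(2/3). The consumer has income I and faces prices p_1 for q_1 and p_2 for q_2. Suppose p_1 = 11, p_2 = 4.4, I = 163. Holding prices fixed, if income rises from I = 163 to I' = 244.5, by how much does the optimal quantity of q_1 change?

Δq_1* = 2.4697

Let q_1' = q_1−8, q_2' = q_2−5. MRS = (1/2)·q_2'/q_1' = p_1/p_2.
Substituting into the budget: q_1* = 8 + 1/3·(I − 8·p_1 − 5·p_2)/p_1, and q_2* = 5 + 2/3·(…)/p_2.
Discretionary income = 163 − 8·11 − 5·4.4 = 53; q_1* = 8 + 1/3·53/11 = 9.6061.
At I' = 244.5: q_1* = 12.0758. Change: 12.0758 − 9.6061 = 2.4697.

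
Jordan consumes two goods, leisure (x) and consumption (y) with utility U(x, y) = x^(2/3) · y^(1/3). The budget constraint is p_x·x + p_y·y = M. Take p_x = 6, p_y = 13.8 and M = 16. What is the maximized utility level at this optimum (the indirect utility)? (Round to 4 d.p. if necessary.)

V = 1.069

The MRS is 2·y/x. Set MRS = p_x/p_y.
So 2/3·p_y·y = 1/3·p_x·x; combined with the budget, a share 2/3 of income goes to x.
Demand: x*(p_x,p_y,M) = 2/3·M/p_x and y* = 1/3·M/p_y.
At p_x=6, p_y=13.8, M=16: x* = 2/3·16/6 = 1.7778, y* = 0.3865.
Utility at the optimum: U(1.7778, 0.3865) = 1.069.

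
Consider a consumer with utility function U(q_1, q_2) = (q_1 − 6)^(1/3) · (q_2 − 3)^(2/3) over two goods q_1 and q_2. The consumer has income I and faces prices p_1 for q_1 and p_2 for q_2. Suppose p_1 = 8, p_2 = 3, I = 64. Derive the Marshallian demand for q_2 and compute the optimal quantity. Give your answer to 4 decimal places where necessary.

q_2* = 4.5556

Let q_1' = q_1−6, q_2' = q_2−3. MRS = (1/2)·q_2'/q_1' = p_1/p_2.
Substituting into the budget: q_1* = 6 + 1/3·(I − 6·p_1 − 3·p_2)/p_1, and q_2* = 3 + 2/3·(…)/p_2.
Discretionary income = 64 − 6·8 − 3·3 = 7; q_2* = 3 + 2/3·7/3 = 4.5556.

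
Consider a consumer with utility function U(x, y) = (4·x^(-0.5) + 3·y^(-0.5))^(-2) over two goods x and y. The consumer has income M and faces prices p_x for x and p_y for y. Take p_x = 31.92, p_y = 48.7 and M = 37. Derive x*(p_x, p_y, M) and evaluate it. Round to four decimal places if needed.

Substitute y = (y/x)·x into the budget: x* = M/(p_x + p_y·(y/x)).
Numerically y/x = 0.622869, so x* = 37/(31.92 + 48.7·0.622869) = 0.5943.

x* = 0.5943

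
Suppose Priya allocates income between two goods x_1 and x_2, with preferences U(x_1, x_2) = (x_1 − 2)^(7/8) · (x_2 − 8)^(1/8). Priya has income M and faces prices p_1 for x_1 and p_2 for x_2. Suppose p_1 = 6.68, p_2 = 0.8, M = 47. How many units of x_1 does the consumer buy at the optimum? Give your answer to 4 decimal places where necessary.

x_1* = 5.5681

Let x_1' = x_1−2, x_2' = x_2−8. MRS = 7·x_2'/x_1' = p_1/p_2.
After buying the subsistence bundle (2, 8), a share 0.875 of the remaining income goes to x_1: x_1* = 2 + 0.875·(M − 2p_1 − 8p_2)/p_1.
Discretionary income = 47 − 2·6.68 − 8·0.8 = 27.24; x_1* = 2 + 0.875·27.24/6.68 = 5.5681.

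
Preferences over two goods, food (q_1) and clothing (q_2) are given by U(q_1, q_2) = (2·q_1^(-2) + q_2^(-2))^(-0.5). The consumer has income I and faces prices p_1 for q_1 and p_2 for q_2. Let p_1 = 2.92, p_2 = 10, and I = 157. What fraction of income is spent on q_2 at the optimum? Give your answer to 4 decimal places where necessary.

share on q_2 = 0.6433

From the CES first-order condition, 2·(q_2/q_1)^(3) = p_1/p_2.
Solve for the ratio: q_2/q_1 = [(1/2)·p_1/p_2]^(1/3).
With the ratio pinned down, the budget gives q_1* = I/(p_1 + p_2·(q_2/q_1)) and q_2* = (q_2/q_1)·q_1*.
Numerically q_2/q_1 = 0.526564, so q_1* = 157/(2.92 + 10·0.526564) = 19.1799 and q_2* = 0.526564·19.1799 = 10.0995.
Expenditure on q_2: 10·10.0995 = 100.9946; share = 0.6433.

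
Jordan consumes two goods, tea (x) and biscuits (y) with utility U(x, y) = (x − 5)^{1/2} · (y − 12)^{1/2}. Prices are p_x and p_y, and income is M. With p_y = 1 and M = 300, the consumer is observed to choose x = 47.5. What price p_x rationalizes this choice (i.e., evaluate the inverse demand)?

Let x' = x−5, y' = y−12. MRS = y'/x' = p_x/p_y.
After buying the subsistence bundle (5, 12), a share 0.5 of the remaining income goes to x: x* = 5 + 0.5·(M − 5p_x − 12p_y)/p_x.
Set x* = 47.5 in the demand function and solve for p_x: p_x = 3.2.

p_x = 3.2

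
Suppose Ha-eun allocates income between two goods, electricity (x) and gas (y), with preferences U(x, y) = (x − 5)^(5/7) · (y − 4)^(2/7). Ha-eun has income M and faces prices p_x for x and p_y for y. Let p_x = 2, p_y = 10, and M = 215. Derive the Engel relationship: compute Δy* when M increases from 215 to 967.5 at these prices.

This is Cobb-Douglas in (x−5, y−4): tangency gives 5/7·p_y·(y−4) = 2/7·p_x·(x−5).
Substituting into the budget: x* = 5 + 5/7·(M − 5·p_x − 4·p_y)/p_x, and y* = 4 + 2/7·(…)/p_y.
Discretionary income = 215 − 5·2 − 4·10 = 165; y* = 4 + 2/7·165/10 = 8.7143.
At M' = 967.5: y* = 30.2143. Change: 30.2143 − 8.7143 = 21.5.

Δy* = 21.5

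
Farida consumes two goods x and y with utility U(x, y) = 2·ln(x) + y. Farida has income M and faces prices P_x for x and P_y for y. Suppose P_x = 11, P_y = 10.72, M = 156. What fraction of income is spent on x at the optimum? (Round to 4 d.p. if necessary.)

share on x = 0.1374

Set MRS = P_x/P_y: (2/x)/1 = P_x/P_y.
So x*(P_x,P_y) = 2·P_y/P_x, independent of income; and y* = (M − 2·P_y)/P_y.
At the given prices: x* = 2·10.72/11 = 1.9491, and y* = 12.5522.
Expenditure on x: 11·1.9491 = 21.44; share = 0.1374.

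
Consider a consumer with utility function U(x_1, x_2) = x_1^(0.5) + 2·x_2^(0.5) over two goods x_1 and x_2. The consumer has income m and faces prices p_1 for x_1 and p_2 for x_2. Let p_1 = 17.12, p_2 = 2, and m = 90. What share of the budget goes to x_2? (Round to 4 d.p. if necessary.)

share on x_2 = 0.9716

From the CES first-order condition, (1/2)·(x_2/x_1)^(0.5) = p_1/p_2.
Solve for the ratio: x_2/x_1 = [2·p_1/p_2]^(2).
Substitute x_2 = (x_2/x_1)·x_1 into the budget: x_1* = m/(p_1 + p_2·(x_2/x_1)).
Numerically x_2/x_1 = 293.0944, so x_1* = 90/(17.12 + 2·293.0944) = 0.1492 and x_2* = 293.0944·0.1492 = 43.723.
Expenditure on x_2: 2·43.723 = 87.4461; share = 0.9716.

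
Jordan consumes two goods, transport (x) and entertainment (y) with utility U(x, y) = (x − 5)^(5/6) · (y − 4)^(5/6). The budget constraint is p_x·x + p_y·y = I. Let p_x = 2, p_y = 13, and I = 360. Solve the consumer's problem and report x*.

x* = 79.5

This is Cobb-Douglas in (x−5, y−4): tangency gives 5/6·p_y·(y−4) = 5/6·p_x·(x−5).
Substituting into the budget: x* = 5 + 0.5·(I − 5·p_x − 4·p_y)/p_x, and y* = 4 + 0.5·(…)/p_y.
Discretionary income = 360 − 5·2 − 4·13 = 298; x* = 5 + 0.5·298/2 = 79.5.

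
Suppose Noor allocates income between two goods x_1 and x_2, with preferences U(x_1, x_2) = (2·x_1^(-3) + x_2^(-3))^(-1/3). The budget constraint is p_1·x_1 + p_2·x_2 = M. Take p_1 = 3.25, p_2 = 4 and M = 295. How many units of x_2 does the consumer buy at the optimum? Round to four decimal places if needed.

MRS = MU_x_1/MU_x_2 = 2·(x_2/x_1)^(4). Set equal to p_1/p_2.
Hence x_2/x_1 = ((1/2)·p_1/p_2)^(1/(4)), i.e. raised to the 0.25 power.
Substitute x_2 = (x_2/x_1)·x_1 into the budget: x_1* = M/(p_1 + p_2·(x_2/x_1)).
Numerically x_2/x_1 = 0.798359, so x_1* = 295/(3.25 + 4·0.798359) = 45.783 and x_2* = 0.798359·45.783 = 36.5513.

x_2* = 36.5513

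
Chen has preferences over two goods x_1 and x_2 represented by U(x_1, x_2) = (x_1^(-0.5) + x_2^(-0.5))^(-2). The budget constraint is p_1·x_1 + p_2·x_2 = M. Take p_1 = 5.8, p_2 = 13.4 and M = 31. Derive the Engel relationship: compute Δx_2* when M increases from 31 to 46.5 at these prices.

Δx_2* = 0.6586

From the CES first-order condition, (x_2/x_1)^(1.5) = p_1/p_2.
Solve for the ratio: x_2/x_1 = [p_1/p_2]^(2/3).
With the ratio pinned down, the budget gives x_1* = M/(p_1 + p_2·(x_2/x_1)) and x_2* = (x_2/x_1)·x_1*.
Numerically x_2/x_1 = 0.572201, so x_1* = 31/(5.8 + 13.4·0.572201) = 2.3018 and x_2* = 0.572201·2.3018 = 1.3171.
At M' = 46.5: x_2* = 1.9757. Change: 1.9757 − 1.3171 = 0.6586.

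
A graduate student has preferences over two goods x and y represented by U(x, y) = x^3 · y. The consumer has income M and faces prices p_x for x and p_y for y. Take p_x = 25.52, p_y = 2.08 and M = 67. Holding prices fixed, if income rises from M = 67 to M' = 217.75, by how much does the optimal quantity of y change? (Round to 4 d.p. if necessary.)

The MRS is 3·y/x. Set MRS = p_x/p_y.
So 3·p_y·y = p_x·x; combined with the budget, a share 0.75 of income goes to x.
Demand: x*(p_x,p_y,M) = 0.75·M/p_x and y* = 0.25·M/p_y.
At p_x=25.52, p_y=2.08, M=67: y* = 0.25·67/2.08 = 8.0529.
At M' = 217.75: y* = 26.1719. Change: 26.1719 − 8.0529 = 18.119.

Δy* = 18.119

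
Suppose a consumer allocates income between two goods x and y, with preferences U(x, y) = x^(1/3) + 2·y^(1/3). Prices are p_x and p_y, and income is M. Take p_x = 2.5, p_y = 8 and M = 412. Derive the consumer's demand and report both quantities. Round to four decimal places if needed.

x* = 63.8478, y* = 31.5476

MRS = MU_x/MU_y = (1/2)·(y/x)^(2/3). Set equal to p_x/p_y.
Hence y/x = (2·p_x/p_y)^(1/(2/3)), i.e. raised to the 1.5 power.
Substitute y = (y/x)·x into the budget: x* = M/(p_x + p_y·(y/x)).
Numerically y/x = 0.494106, so x* = 412/(2.5 + 8·0.494106) = 63.8478 and y* = 0.494106·63.8478 = 31.5476.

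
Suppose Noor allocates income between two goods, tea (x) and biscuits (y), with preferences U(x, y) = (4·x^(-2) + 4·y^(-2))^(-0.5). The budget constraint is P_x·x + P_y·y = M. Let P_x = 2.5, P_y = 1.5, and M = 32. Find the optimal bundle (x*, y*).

x* = 7.4794, y* = 8.8677

From the CES first-order condition, (y/x)^(3) = P_x/P_y.
Hence y/x = (P_x/P_y)^(1/(3)), i.e. raised to the 1/3 power.
With the ratio pinned down, the budget gives x* = M/(P_x + P_y·(y/x)) and y* = (y/x)·x*.
Numerically y/x = 1.185631, so x* = 32/(2.5 + 1.5·1.185631) = 7.4794 and y* = 1.185631·7.4794 = 8.8677.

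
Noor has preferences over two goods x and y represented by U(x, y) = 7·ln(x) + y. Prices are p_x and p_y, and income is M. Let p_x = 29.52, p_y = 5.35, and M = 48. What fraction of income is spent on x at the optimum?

So x*(p_x,p_y) = 7·p_y/p_x, independent of income; and y* = (M − 7·p_y)/p_y.
At the given prices: x* = 7·5.35/29.52 = 1.2686, and y* = 1.972.
Expenditure on x: 29.52·1.2686 = 37.45; share = 0.7802.

share on x = 0.7802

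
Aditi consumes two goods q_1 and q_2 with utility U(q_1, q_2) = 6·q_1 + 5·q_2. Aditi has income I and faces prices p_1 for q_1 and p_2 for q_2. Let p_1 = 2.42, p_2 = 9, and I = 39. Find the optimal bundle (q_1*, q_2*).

q_1* = 16.1157, q_2* = 0

Numerically: q_1* = 16.1157, q_2* = 0.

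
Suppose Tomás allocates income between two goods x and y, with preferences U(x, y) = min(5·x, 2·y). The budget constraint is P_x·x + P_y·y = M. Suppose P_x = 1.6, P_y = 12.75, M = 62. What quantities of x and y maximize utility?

With perfect complements, no substitution: consume in ratio x:y = 2:5.
Budget: P_x·x + P_y·(5/2)·x = M, so (2·P_x + 5·P_y)·x = 2·M.
Demand: x*(P_x,P_y,M) = 2·M/(2·P_x + 5·P_y), y* = 5·M/(2·P_x + 5·P_y).
Here 2·1.6 + 5·12.75 = 66.95, giving x* = 1.8521 and y* = 4.6303.

x* = 1.8521, y* = 4.6303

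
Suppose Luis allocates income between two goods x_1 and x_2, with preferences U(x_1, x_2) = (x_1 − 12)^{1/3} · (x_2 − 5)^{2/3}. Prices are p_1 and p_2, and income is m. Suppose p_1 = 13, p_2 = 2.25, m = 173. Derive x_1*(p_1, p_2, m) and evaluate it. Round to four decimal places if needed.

x_1* = 12.1474

Let x_1' = x_1−12, x_2' = x_2−5. MRS = (1/2)·x_2'/x_1' = p_1/p_2.
Substituting into the budget: x_1* = 12 + 1/3·(m − 12·p_1 − 5·p_2)/p_1, and x_2* = 5 + 2/3·(…)/p_2.
Discretionary income = 173 − 12·13 − 5·2.25 = 5.75; x_1* = 12 + 1/3·5.75/13 = 12.1474.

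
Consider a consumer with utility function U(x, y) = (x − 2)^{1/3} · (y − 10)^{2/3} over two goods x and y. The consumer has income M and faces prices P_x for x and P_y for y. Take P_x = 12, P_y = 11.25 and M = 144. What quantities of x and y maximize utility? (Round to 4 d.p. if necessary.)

x* = 2.2083, y* = 10.4444

Discretionary income = 144 − 2·12 − 10·11.25 = 7.5; x* = 2 + 1/3·7.5/12 = 2.2083; y* = 10 + 2/3·7.5/11.25 = 10.4444.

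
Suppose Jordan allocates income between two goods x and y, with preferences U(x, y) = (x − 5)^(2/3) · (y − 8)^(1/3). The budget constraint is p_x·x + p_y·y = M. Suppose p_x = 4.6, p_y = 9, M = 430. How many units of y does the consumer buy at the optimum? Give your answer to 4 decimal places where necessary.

y* = 20.4074

MRS = 2·(y−8)/(x−5). Tangency with p_x/p_y gives y−8 = (1/2)·(p_x/p_y)·(x−5).
After buying the subsistence bundle (5, 8), a share 2/3 of the remaining income goes to x: x* = 5 + 2/3·(M − 5p_x − 8p_y)/p_x.
Discretionary income = 430 − 5·4.6 − 8·9 = 335; y* = 8 + 1/3·335/9 = 20.4074.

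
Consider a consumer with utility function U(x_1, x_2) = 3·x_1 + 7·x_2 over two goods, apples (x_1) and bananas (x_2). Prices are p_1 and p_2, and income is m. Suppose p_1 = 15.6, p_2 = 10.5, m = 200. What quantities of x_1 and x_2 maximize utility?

Linear utility — the consumer picks whichever good has higher MU/price: 3/15.6 = 0.1923 vs 7/10.5 = 0.6667.
x_2 gives more utility per dollar, so spend all income on x_2: x_2* = m/p_2, x_1* = 0.
Numerically: x_1* = 0, x_2* = 19.0476.

x_1* = 0, x_2* = 19.0476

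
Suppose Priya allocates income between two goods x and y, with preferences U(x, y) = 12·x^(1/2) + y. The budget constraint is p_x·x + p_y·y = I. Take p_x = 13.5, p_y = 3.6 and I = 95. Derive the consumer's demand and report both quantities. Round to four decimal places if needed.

x* = 2.56, y* = 16.7889

Utility is quasi-linear in y; the FOC for x is 6/√x = p_x/p_y.
Thus x* = (6·p_y/p_x)² — independent of I — with the rest of income spent on y.
Plugging in: x* = (6·3.6/13.5)² = 2.56, y* = 16.7889.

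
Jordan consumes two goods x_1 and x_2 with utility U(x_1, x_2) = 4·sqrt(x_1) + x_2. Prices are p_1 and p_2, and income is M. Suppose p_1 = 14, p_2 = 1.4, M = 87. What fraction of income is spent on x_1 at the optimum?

Plugging in: x_1* = (2·1.4/14)² = 0.04, x_2* = 61.7429.
Expenditure on x_1: 14·0.04 = 0.56; share = 0.0064.

share on x_1 = 0.0064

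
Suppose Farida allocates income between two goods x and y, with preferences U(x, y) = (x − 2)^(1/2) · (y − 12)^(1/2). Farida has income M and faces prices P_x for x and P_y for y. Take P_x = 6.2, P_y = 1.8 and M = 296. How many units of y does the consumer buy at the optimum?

After buying the subsistence bundle (2, 12), a share 0.5 of the remaining income goes to x: x* = 2 + 0.5·(M − 2P_x − 12P_y)/P_x.
Discretionary income = 296 − 2·6.2 − 12·1.8 = 262; y* = 12 + 0.5·262/1.8 = 84.7778.

y* = 84.7778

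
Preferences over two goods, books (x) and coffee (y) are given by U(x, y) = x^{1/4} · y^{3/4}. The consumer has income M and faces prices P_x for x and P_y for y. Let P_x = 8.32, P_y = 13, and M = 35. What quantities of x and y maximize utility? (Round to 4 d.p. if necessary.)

x* = 1.0517, y* = 2.0192

At P_x=8.32, P_y=13, M=35: x* = 0.25·35/8.32 = 1.0517, y* = 2.0192.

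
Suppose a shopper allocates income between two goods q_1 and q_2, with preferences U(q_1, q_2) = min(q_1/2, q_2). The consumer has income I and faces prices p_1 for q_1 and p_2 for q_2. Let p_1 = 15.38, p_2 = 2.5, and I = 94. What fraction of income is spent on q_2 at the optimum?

Leontief preferences: the optimum is at the kink where q_1/2 = q_2/1, i.e. q_2 = (1/2)·q_1.
Budget: p_1·q_1 + p_2·(1/2)·q_1 = I, so (2·p_1 + p_2)·q_1 = 2·I.
Demand: q_1*(p_1,p_2,I) = 2·I/(2·p_1 + p_2), q_2* = I/(2·p_1 + p_2).
Here 2·15.38 + 2.5 = 33.26, giving q_1* = 5.6524 and q_2* = 2.8262.
Expenditure on q_2: 2.5·2.8262 = 7.0655; share = 0.0752.

share on q_2 = 0.0752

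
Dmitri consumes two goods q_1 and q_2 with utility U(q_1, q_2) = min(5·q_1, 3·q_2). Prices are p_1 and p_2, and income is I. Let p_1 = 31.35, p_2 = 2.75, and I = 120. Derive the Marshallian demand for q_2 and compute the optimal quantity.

With perfect complements, no substitution: consume in ratio q_1:q_2 = 3:5.
Budget: p_1·q_1 + p_2·(5/3)·q_1 = I, so (3·p_1 + 5·p_2)·q_1 = 3·I.
Demand: q_1*(p_1,p_2,I) = 3·I/(3·p_1 + 5·p_2), q_2* = 5·I/(3·p_1 + 5·p_2).
Here 3·31.35 + 5·2.75 = 107.8, giving q_2* = 5.5659.

q_2* = 5.5659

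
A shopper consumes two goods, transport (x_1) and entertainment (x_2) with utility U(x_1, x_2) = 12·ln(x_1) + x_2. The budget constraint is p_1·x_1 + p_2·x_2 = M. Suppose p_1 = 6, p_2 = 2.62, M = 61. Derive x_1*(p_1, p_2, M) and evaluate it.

At the given prices: x_1* = 12·2.62/6 = 5.24.

x_1* = 5.24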